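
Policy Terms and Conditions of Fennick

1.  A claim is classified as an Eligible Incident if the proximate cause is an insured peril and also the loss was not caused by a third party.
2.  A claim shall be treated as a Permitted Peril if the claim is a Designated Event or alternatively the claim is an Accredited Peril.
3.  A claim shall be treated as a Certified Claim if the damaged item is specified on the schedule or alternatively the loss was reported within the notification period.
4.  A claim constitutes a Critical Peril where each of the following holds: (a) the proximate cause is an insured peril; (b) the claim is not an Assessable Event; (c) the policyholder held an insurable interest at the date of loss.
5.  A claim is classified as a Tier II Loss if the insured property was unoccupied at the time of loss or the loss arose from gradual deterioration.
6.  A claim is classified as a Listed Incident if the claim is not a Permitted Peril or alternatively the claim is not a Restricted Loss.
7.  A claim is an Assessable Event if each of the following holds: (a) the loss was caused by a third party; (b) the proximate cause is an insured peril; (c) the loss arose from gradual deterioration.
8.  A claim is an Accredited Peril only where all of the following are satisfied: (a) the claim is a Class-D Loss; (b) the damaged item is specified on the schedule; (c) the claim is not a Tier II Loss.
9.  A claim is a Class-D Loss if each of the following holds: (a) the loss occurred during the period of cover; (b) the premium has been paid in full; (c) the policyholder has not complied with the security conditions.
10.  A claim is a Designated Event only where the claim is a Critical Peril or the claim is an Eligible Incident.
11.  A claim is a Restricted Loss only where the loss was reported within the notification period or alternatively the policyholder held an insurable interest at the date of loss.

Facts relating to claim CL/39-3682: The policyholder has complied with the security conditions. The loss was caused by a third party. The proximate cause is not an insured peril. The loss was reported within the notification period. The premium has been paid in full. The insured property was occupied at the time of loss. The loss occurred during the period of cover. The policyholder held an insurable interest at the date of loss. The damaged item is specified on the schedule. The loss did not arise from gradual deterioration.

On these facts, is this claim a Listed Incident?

paragraph 7 — Assessable Event: [the loss was caused by a third party? yes] AND [the proximate cause is an insured peril? no] AND [the loss arose from gradual deterioration? no] → not satisfied.
paragraph 4 — Critical Peril: [the proximate cause is an insured peril? no] AND [not an Assessable Event (paragraph 7)? yes] AND [the policyholder held an insurable interest at the date of loss? yes] → not satisfied.
paragraph 1 — Eligible Incident: [the proximate cause is an insured peril? no] AND [the loss was not caused by a third party? no] → not satisfied.
paragraph 10 — Designated Event: [Critical Peril (paragraph 4)? no] OR [Eligible Incident (paragraph 1)? no] → not satisfied.
paragraph 9 — Class-D Loss: [the loss occurred during the period of cover? yes] AND [the premium has been paid in full? yes] AND [the policyholder has not complied with the security conditions? no] → not satisfied.
paragraph 5 — Tier II Loss: [the insured property was unoccupied at the time of loss? no] OR [the loss arose from gradual deterioration? no] → not satisfied.
paragraph 8 — Accredited Peril: [Class-D Loss (paragraph 9)? no] AND [the damaged item is specified on the schedule? yes] AND [not a Tier II Loss (paragraph 5)? yes] → not satisfied.
paragraph 2 — Permitted Peril: [Designated Event (paragraph 10)? no] OR [Accredited Peril (paragraph 8)? no] → not satisfied.
paragraph 11 — Restricted Loss: [the loss was reported within the notification period? yes] OR [the policyholder held an insurable interest at the date of loss? yes] → satisfied.
paragraph 6 — Listed Incident: [not a Permitted Peril (paragraph 2)? yes] OR [not a Restricted Loss (paragraph 11)? no] → satisfied.

Yes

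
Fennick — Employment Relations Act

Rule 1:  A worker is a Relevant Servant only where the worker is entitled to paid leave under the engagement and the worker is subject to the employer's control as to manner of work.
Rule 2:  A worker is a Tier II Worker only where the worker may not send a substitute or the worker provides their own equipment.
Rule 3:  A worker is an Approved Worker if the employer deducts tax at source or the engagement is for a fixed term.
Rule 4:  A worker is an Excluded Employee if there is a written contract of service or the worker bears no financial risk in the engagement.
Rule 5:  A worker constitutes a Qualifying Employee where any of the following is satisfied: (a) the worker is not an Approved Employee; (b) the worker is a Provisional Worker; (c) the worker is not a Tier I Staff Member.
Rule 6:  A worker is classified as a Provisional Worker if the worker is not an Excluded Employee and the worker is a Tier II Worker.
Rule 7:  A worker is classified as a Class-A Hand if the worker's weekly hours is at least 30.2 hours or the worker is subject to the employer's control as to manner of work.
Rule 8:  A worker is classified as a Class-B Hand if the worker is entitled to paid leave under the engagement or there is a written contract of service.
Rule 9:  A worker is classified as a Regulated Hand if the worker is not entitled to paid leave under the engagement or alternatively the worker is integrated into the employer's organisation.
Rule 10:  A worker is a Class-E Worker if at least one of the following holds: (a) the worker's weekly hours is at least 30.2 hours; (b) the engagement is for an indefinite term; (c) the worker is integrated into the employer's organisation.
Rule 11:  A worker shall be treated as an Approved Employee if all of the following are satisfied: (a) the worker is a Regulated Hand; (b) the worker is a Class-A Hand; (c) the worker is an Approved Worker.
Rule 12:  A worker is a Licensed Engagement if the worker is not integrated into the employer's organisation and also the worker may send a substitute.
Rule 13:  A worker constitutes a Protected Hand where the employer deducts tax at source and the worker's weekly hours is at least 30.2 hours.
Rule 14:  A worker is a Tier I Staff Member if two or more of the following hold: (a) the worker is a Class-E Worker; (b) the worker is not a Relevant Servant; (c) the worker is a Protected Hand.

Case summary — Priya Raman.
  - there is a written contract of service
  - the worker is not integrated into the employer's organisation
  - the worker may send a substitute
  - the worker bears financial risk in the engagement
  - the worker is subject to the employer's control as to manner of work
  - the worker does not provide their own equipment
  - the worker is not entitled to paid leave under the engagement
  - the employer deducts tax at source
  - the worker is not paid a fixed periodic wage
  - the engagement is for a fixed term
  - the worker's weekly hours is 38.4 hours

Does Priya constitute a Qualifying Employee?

No

Under rule 9: the worker is not entitled to paid leave under the engagement? yes; or the worker is integrated into the employer's organisation? no. So the worker is a Regulated Hand.
Under rule 7: worker's weekly hours: 38.4 hours ≥ 30.2 hours? yes; or the worker is subject to the employer's control as to manner of work? yes. So the worker is a Class-A Hand.
Under rule 3: the employer deducts tax at source? yes; or the engagement is for a fixed term? yes. So the worker is an Approved Worker.
Under rule 11: Regulated Hand (rule 9)? yes; and Class-A Hand (rule 7)? yes; and Approved Worker (rule 3)? yes. So the worker is an Approved Employee.
Under rule 4: there is a written contract of service? yes; or the worker bears no financial risk in the engagement? no. So the worker is an Excluded Employee.
Under rule 2: the worker may not send a substitute? no; or the worker provides their own equipment? no. So the worker is not a Tier II Worker.
Under rule 6: not an Excluded Employee (rule 4)? no; and Tier II Worker (rule 2)? no. So the worker is not a Provisional Worker.
Under rule 10: worker's weekly hours: 38.4 hours ≥ 30.2 hours? yes; or the engagement is for an indefinite term? no; or the worker is integrated into the employer's organisation? no. So the worker is a Class-E Worker.
Under rule 1: the worker is entitled to paid leave under the engagement? no; and the worker is subject to the employer's control as to manner of work? yes. So the worker is not a Relevant Servant.
Under rule 13: the employer deducts tax at source? yes; and worker's weekly hours: 38.4 hours ≥ 30.2 hours? yes. So the worker is a Protected Hand.
Under rule 14: Class-E Worker (rule 10)? yes; not a Relevant Servant (rule 1)? yes; Protected Hand (rule 13)? yes — 3 of 3 hold (need ≥2) → satisfied.
Under rule 5: not an Approved Employee (rule 11)? no; or Provisional Worker (rule 6)? no; or not a Tier I Staff Member (rule 14)? no. So the worker is not a Qualifying Employee.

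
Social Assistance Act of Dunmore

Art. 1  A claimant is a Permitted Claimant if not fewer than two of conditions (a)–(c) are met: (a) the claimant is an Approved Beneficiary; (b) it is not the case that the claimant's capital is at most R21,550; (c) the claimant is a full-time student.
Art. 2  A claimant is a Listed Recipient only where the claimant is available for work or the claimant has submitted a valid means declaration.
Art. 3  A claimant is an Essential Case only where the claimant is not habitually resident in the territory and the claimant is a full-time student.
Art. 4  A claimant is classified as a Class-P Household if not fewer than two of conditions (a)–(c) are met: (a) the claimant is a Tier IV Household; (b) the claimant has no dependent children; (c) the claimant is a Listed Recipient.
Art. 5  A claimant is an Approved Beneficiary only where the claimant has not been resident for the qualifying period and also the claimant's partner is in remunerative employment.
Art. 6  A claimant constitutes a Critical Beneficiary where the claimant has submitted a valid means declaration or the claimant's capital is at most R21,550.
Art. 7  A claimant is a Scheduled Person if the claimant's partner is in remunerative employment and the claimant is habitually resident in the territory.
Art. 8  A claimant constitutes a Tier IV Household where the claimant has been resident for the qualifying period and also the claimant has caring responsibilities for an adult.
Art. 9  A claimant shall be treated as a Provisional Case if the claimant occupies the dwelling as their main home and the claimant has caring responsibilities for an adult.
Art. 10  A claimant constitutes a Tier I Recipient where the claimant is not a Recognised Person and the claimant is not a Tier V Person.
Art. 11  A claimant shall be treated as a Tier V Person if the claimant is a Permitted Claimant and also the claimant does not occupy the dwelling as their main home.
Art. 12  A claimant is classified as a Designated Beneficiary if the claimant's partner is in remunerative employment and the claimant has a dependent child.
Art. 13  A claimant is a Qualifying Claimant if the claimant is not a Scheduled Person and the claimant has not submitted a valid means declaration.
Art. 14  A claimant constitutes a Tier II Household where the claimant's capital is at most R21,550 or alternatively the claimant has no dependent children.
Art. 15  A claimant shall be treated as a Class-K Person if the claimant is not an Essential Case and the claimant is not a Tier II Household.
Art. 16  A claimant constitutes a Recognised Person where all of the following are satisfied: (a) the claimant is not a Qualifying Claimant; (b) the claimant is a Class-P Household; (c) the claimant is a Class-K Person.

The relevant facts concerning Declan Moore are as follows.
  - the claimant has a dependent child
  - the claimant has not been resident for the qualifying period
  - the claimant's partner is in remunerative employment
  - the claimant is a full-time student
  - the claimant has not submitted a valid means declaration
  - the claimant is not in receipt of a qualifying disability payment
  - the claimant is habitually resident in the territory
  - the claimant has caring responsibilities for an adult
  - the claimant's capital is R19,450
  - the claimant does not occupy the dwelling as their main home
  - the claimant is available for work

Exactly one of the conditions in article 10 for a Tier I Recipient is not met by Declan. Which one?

Tier V Person

article 7 — Scheduled Person: [the claimant's partner is in remunerative employment? yes] AND [the claimant is habitually resident in the territory? yes] → satisfied.
article 13 — Qualifying Claimant: [not a Scheduled Person (article 7)? no] AND [the claimant has not submitted a valid means declaration? yes] → not satisfied.
article 8 — Tier IV Household: [the claimant has been resident for the qualifying period? no] AND [the claimant has caring responsibilities for an adult? yes] → not satisfied.
article 2 — Listed Recipient: [the claimant is available for work? yes] OR [the claimant has submitted a valid means declaration? no] → satisfied.
article 4 — Class-P Household: Tier IV Household (article 8)? no; the claimant has no dependent children? no; Listed Recipient (article 2)? yes — 1 of 3 hold (need ≥2) → not satisfied.
article 3 — Essential Case: [the claimant is not habitually resident in the territory? no] AND [the claimant is a full-time student? yes] → not satisfied.
article 14 — Tier II Household: [claimant's capital: R19,450 ≤ R21,550? yes] OR [the claimant has no dependent children? no] → satisfied.
article 15 — Class-K Person: [not an Essential Case (article 3)? yes] AND [not a Tier II Household (article 14)? no] → not satisfied.
article 16 — Recognised Person: [not a Qualifying Claimant (article 13)? yes] AND [Class-P Household (article 4)? no] AND [Class-K Person (article 15)? no] → not satisfied.
article 5 — Approved Beneficiary: [the claimant has not been resident for the qualifying period? yes] AND [the claimant's partner is in remunerative employment? yes] → satisfied.
article 1 — Permitted Claimant: Approved Beneficiary (article 5)? yes; claimant's capital: R19,450 ≤ R21,550? yes, so negated condition no; the claimant is a full-time student? yes — 2 of 3 hold (need ≥2) → satisfied.
article 11 — Tier V Person: [Permitted Claimant (article 1)? yes] AND [the claimant does not occupy the dwelling as their main home? yes] → satisfied.
article 10 — Tier I Recipient: [not a Recognised Person (article 16)? yes] AND [not a Tier V Person (article 11)? no] → not satisfied.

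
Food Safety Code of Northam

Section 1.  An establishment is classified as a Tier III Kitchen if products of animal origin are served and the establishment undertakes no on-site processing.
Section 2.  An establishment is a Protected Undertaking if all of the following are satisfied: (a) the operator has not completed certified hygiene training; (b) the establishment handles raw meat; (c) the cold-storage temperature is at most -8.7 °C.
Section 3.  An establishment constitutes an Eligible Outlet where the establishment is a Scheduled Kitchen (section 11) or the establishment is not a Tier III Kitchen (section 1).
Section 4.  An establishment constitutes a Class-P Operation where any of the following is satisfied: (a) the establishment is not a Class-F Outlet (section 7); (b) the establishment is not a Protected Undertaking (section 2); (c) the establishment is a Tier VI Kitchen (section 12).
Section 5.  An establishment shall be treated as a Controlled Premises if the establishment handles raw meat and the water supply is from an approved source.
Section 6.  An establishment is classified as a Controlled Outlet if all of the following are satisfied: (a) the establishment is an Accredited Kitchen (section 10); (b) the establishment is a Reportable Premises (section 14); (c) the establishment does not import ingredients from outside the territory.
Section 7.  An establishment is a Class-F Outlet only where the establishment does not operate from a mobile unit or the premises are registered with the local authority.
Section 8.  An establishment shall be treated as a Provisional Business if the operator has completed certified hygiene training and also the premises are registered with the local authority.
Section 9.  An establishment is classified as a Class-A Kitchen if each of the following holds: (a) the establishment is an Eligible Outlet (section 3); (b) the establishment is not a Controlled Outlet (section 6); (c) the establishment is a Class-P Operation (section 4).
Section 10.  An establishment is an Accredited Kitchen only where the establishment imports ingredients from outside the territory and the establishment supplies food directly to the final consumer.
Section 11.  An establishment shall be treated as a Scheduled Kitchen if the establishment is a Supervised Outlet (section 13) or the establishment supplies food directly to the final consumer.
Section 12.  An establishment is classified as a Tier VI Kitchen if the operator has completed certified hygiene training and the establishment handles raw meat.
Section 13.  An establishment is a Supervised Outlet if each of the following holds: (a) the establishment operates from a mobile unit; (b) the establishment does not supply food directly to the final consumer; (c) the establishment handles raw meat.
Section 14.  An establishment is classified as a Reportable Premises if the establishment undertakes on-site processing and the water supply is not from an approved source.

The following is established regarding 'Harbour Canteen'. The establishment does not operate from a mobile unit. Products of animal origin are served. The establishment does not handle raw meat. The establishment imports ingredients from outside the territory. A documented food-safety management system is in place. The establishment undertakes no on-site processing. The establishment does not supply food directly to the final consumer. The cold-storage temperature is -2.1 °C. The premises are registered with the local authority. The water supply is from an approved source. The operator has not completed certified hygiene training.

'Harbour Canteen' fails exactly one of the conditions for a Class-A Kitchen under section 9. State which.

section 13 — Supervised Outlet: [the establishment operates from a mobile unit? no] AND [the establishment does not supply food directly to the final consumer? yes] AND [the establishment handles raw meat? no] → not satisfied.
section 11 — Scheduled Kitchen: [Supervised Outlet (section 13)? no] OR [the establishment supplies food directly to the final consumer? no] → not satisfied.
section 1 — Tier III Kitchen: [products of animal origin are served? yes] AND [the establishment undertakes no on-site processing? yes] → satisfied.
section 3 — Eligible Outlet: [Scheduled Kitchen (section 11)? no] OR [not a Tier III Kitchen (section 1)? no] → not satisfied.
section 10 — Accredited Kitchen: [the establishment imports ingredients from outside the territory? yes] AND [the establishment supplies food directly to the final consumer? no] → not satisfied.
section 14 — Reportable Premises: [the establishment undertakes on-site processing? no] AND [the water supply is not from an approved source? no] → not satisfied.
section 6 — Controlled Outlet: [Accredited Kitchen (section 10)? no] AND [Reportable Premises (section 14)? no] AND [the establishment does not import ingredients from outside the territory? no] → not satisfied.
section 7 — Class-F Outlet: [the establishment does not operate from a mobile unit? yes] OR [the premises are registered with the local authority? yes] → satisfied.
section 2 — Protected Undertaking: [the operator has not completed certified hygiene training? yes] AND [the establishment handles raw meat? no] AND [cold-storage temperature: -2.1 °C ≤ -8.7 °C? no] → not satisfied.
section 12 — Tier VI Kitchen: [the operator has completed certified hygiene training? no] AND [the establishment handles raw meat? no] → not satisfied.
section 4 — Class-P Operation: [not a Class-F Outlet (section 7)? no] OR [not a Protected Undertaking (section 2)? yes] OR [Tier VI Kitchen (section 12)? no] → satisfied.
section 9 — Class-A Kitchen: [Eligible Outlet (section 3)? no] AND [not a Controlled Outlet (section 6)? yes] AND [Class-P Operation (section 4)? yes] → not satisfied.

Eligible Outlet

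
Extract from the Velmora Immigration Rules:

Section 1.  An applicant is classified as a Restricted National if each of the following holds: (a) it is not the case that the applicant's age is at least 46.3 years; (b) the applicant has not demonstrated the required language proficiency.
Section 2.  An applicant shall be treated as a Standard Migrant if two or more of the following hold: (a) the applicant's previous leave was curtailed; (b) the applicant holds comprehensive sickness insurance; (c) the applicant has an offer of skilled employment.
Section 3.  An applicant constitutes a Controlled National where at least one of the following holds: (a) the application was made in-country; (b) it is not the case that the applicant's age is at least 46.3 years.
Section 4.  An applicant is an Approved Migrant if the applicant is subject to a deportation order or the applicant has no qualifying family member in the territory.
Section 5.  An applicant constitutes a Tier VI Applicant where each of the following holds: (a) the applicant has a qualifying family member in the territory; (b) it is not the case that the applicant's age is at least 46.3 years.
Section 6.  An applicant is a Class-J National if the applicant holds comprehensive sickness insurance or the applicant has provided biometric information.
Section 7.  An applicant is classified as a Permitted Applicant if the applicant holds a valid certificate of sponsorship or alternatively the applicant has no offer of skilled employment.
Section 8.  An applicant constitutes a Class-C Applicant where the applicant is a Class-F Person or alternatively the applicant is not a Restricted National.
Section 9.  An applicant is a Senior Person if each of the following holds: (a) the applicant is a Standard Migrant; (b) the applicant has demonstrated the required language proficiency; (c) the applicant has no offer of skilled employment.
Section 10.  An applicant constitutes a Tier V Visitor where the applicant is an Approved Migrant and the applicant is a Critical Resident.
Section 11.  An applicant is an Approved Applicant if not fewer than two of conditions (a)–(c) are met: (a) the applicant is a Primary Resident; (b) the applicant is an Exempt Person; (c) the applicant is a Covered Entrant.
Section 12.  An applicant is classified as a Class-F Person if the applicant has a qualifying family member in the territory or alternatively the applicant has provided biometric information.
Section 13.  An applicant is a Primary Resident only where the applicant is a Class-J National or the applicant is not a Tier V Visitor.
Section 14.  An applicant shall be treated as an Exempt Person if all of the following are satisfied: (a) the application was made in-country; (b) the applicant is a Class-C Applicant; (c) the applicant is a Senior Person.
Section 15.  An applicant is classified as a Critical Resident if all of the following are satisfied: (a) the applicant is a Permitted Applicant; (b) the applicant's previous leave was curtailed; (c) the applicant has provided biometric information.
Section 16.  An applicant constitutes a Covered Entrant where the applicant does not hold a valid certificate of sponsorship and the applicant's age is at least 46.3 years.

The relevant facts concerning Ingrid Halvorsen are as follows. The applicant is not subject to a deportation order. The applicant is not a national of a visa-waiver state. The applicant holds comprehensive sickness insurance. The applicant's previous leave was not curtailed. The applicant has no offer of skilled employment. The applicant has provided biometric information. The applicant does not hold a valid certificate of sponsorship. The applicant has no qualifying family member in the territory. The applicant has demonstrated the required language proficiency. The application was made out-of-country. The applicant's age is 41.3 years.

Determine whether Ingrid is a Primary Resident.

Yes

section 6 — Class-J National: [the applicant holds comprehensive sickness insurance? yes] OR [the applicant has provided biometric information? yes] → satisfied.
section 4 — Approved Migrant: [the applicant is subject to a deportation order? no] OR [the applicant has no qualifying family member in the territory? yes] → satisfied.
section 7 — Permitted Applicant: [the applicant holds a valid certificate of sponsorship? no] OR [the applicant has no offer of skilled employment? yes] → satisfied.
section 15 — Critical Resident: [Permitted Applicant (section 7)? yes] AND [the applicant's previous leave was curtailed? no] AND [the applicant has provided biometric information? yes] → not satisfied.
section 10 — Tier V Visitor: [Approved Migrant (section 4)? yes] AND [Critical Resident (section 15)? no] → not satisfied.
section 13 — Primary Resident: [Class-J National (section 6)? yes] OR [not a Tier V Visitor (section 10)? yes] → satisfied.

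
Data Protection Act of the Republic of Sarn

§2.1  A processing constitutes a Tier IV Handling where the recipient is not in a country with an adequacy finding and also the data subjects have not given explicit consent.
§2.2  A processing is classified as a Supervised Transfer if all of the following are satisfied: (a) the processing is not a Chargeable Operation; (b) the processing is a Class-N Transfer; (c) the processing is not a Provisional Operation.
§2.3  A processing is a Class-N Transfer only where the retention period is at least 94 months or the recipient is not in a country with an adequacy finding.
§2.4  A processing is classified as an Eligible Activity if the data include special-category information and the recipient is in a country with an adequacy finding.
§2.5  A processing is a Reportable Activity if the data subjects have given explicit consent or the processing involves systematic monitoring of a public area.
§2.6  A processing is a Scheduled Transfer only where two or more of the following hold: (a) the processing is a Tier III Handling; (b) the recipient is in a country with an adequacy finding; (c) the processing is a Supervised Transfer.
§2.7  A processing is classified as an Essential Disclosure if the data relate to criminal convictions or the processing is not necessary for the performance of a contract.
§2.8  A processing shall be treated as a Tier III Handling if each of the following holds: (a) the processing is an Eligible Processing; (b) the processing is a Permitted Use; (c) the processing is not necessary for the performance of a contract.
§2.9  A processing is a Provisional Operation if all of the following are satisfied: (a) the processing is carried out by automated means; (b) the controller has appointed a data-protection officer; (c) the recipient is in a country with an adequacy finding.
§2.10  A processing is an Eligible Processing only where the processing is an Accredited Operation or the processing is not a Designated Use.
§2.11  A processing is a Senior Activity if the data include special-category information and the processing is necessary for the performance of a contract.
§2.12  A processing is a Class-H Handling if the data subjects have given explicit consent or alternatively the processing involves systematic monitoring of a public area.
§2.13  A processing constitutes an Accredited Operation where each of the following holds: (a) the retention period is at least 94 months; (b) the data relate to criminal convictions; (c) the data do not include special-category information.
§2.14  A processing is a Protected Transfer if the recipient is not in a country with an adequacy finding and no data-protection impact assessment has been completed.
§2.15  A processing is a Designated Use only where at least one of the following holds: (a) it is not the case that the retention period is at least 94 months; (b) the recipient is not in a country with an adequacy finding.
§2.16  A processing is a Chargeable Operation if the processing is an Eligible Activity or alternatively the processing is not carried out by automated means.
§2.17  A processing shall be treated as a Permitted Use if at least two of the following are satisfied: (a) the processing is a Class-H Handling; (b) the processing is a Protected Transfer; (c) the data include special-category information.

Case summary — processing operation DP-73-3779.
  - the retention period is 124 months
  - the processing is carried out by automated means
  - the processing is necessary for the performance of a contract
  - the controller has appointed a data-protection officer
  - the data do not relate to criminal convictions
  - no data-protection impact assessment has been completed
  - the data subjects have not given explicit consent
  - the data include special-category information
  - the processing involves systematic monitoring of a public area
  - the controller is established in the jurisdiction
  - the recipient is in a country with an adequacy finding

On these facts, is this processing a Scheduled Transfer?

Under §2.13: retention period: 124 months ≥ 94 months? yes; and the data relate to criminal convictions? no; and the data do not include special-category information? no. So the processing is not an Accredited Operation.
Under §2.15: retention period: 124 months ≥ 94 months? yes, so negated condition no; or the recipient is not in a country with an adequacy finding? no. So the processing is not a Designated Use.
Under §2.10: Accredited Operation (§2.13)? no; or not a Designated Use (§2.15)? yes. So the processing is an Eligible Processing.
Under §2.12: the data subjects have given explicit consent? no; or the processing involves systematic monitoring of a public area? yes. So the processing is a Class-H Handling.
Under §2.14: the recipient is not in a country with an adequacy finding? no; and no data-protection impact assessment has been completed? yes. So the processing is not a Protected Transfer.
Under §2.17: Class-H Handling (§2.12)? yes; Protected Transfer (§2.14)? no; the data include special-category information? yes — 2 of 3 hold (need ≥2) → satisfied.
Under §2.8: Eligible Processing (§2.10)? yes; and Permitted Use (§2.17)? yes; and the processing is not necessary for the performance of a contract? no. So the processing is not a Tier III Handling.
Under §2.4: the data include special-category information? yes; and the recipient is in a country with an adequacy finding? yes. So the processing is an Eligible Activity.
Under §2.16: Eligible Activity (§2.4)? yes; or the processing is not carried out by automated means? no. So the processing is a Chargeable Operation.
Under §2.3: retention period: 124 months ≥ 94 months? yes; or the recipient is not in a country with an adequacy finding? no. So the processing is a Class-N Transfer.
Under §2.9: the processing is carried out by automated means? yes; and the controller has appointed a data-protection officer? yes; and the recipient is in a country with an adequacy finding? yes. So the processing is a Provisional Operation.
Under §2.2: not a Chargeable Operation (§2.16)? no; and Class-N Transfer (§2.3)? yes; and not a Provisional Operation (§2.9)? no. So the processing is not a Supervised Transfer.
Under §2.6: Tier III Handling (§2.8)? no; the recipient is in a country with an adequacy finding? yes; Supervised Transfer (§2.2)? no — 1 of 3 hold (need ≥2) → not satisfied.

No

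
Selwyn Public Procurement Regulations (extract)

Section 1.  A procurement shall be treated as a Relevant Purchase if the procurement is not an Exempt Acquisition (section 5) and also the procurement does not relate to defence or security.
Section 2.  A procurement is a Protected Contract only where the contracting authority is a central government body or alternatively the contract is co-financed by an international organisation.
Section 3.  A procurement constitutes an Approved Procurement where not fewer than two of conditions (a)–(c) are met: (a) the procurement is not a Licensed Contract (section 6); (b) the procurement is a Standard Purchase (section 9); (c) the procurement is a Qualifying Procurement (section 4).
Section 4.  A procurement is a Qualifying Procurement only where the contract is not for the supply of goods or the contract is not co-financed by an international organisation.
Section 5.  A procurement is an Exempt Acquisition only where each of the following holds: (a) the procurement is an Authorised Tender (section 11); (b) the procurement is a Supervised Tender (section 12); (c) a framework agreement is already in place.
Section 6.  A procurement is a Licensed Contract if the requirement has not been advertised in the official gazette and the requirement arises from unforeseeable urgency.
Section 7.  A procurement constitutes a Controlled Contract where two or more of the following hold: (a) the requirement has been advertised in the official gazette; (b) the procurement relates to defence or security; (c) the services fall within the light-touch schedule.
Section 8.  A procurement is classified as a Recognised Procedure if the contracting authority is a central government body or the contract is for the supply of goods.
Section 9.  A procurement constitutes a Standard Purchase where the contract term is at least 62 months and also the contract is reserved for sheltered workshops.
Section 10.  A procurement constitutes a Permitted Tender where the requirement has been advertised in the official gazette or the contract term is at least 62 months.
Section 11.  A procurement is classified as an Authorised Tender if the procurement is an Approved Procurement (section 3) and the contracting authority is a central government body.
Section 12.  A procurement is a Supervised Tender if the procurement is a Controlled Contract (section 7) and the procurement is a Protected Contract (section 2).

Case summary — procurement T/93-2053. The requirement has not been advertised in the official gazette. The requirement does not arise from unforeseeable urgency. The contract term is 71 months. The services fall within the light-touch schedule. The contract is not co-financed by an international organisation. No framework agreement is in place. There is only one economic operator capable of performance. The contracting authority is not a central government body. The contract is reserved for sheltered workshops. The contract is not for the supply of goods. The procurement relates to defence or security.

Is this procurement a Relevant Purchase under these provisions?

section 6 — Licensed Contract: [the requirement has not been advertised in the official gazette? yes] AND [the requirement arises from unforeseeable urgency? no] → not satisfied.
section 9 — Standard Purchase: [contract term: 71 months ≥ 62 months? yes] AND [the contract is reserved for sheltered workshops? yes] → satisfied.
section 4 — Qualifying Procurement: [the contract is not for the supply of goods? yes] OR [the contract is not co-financed by an international organisation? yes] → satisfied.
section 3 — Approved Procurement: not a Licensed Contract (section 6)? yes; Standard Purchase (section 9)? yes; Qualifying Procurement (section 4)? yes — 3 of 3 hold (need ≥2) → satisfied.
section 11 — Authorised Tender: [Approved Procurement (section 3)? yes] AND [the contracting authority is a central government body? no] → not satisfied.
section 7 — Controlled Contract: the requirement has been advertised in the official gazette? no; the procurement relates to defence or security? yes; the services fall within the light-touch schedule? yes — 2 of 3 hold (need ≥2) → satisfied.
section 2 — Protected Contract: [the contracting authority is a central government body? no] OR [the contract is co-financed by an international organisation? no] → not satisfied.
section 12 — Supervised Tender: [Controlled Contract (section 7)? yes] AND [Protected Contract (section 2)? no] → not satisfied.
section 5 — Exempt Acquisition: [Authorised Tender (section 11)? no] AND [Supervised Tender (section 12)? no] AND [a framework agreement is already in place? no] → not satisfied.
section 1 — Relevant Purchase: [not an Exempt Acquisition (section 5)? yes] AND [the procurement does not relate to defence or security? no] → not satisfied.

No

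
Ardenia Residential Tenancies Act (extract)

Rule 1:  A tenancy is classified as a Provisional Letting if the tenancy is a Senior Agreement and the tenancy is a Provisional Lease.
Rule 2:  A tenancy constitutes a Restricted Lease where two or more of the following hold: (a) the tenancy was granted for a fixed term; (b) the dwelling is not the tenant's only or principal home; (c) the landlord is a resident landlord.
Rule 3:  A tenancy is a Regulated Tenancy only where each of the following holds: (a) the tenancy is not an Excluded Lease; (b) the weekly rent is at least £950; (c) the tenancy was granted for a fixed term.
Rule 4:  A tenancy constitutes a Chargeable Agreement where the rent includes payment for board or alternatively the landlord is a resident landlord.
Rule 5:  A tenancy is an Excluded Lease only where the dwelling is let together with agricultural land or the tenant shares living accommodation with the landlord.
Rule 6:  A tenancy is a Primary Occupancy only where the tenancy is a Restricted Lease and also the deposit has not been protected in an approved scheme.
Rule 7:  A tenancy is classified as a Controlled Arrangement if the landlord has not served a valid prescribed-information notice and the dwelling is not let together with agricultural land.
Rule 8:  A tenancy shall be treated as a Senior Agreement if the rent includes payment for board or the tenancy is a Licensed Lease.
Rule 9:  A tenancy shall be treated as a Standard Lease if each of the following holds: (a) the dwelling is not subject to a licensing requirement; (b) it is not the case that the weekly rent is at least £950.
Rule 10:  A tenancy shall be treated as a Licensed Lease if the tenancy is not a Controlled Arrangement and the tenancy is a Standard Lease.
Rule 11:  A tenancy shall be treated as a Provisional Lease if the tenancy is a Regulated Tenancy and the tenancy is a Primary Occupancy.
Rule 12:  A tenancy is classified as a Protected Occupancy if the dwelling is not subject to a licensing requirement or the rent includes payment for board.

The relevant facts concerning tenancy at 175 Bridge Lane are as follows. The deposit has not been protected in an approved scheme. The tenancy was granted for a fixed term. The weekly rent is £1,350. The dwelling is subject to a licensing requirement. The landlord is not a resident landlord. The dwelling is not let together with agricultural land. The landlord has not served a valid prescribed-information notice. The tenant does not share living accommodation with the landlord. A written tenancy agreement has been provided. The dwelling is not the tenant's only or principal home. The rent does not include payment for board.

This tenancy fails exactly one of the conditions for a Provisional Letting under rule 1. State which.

rule 7 — Controlled Arrangement: [the landlord has not served a valid prescribed-information notice? yes] AND [the dwelling is not let together with agricultural land? yes] → satisfied.
rule 9 — Standard Lease: [the dwelling is not subject to a licensing requirement? no] AND [weekly rent: £1,350 ≥ £950? yes, so negated condition no] → not satisfied.
rule 10 — Licensed Lease: [not a Controlled Arrangement (rule 7)? no] AND [Standard Lease (rule 9)? no] → not satisfied.
rule 8 — Senior Agreement: [the rent includes payment for board? no] OR [Licensed Lease (rule 10)? no] → not satisfied.
rule 5 — Excluded Lease: [the dwelling is let together with agricultural land? no] OR [the tenant shares living accommodation with the landlord? no] → not satisfied.
rule 3 — Regulated Tenancy: [not an Excluded Lease (rule 5)? yes] AND [weekly rent: £1,350 ≥ £950? yes] AND [the tenancy was granted for a fixed term? yes] → satisfied.
rule 2 — Restricted Lease: the tenancy was granted for a fixed term? yes; the dwelling is not the tenant's only or principal home? yes; the landlord is a resident landlord? no — 2 of 3 hold (need ≥2) → satisfied.
rule 6 — Primary Occupancy: [Restricted Lease (rule 2)? yes] AND [the deposit has not been protected in an approved scheme? yes] → satisfied.
rule 11 — Provisional Lease: [Regulated Tenancy (rule 3)? yes] AND [Primary Occupancy (rule 6)? yes] → satisfied.
rule 1 — Provisional Letting: [Senior Agreement (rule 8)? no] AND [Provisional Lease (rule 11)? yes] → not satisfied.

Senior Agreement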